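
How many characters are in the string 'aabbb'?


String: 'aabbb'
Counting characters:
  'a' appears 2 time(s)
  'b' appears 3 time(s)
Total length = 2 + 3 = 5

5


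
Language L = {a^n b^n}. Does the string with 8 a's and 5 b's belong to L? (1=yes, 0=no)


Language requires equal numbers of a's and b's
PDA pushes for each 'a', pops for each 'b'
Number of a's = 8
Number of b's = 5
8 != 5 -> Reject

0


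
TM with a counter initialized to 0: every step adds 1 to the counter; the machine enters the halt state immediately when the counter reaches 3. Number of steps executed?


Counter starts at 0. Counting sequence:
  Step 1: counter = 1
  Step 2: counter = 2
  Step 3: counter = 3
Counter reached 3 -> halt
Total steps = 3

3


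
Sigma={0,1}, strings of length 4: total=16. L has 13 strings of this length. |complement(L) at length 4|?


Alphabet: {0,1}
String length: 4
Total strings of length 4 = 2^4 = 16
Strings in L = 13
Complement = total - |L|
= 16 - 13
= 3

3


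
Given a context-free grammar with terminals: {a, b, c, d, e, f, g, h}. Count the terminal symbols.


Terminal symbols: a, b, c, d, e, f, g, h
Counting each: a (#1), b (#2), c (#3), d (#4), e (#5), f (#6), g (#7), h (#8)
Total = 8

8


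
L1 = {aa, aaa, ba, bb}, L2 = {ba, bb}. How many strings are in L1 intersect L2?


L1 = {aa, aaa, ba, bb}
L2 = {ba, bb}
Checking each string in L1 against L2:
  'aa': in L2? No
  'aaa': in L2? No
  'ba': in L2? Yes
  'bb': in L2? Yes
Intersection = {ba, bb}
|L1 ∩ L2| = 2

2


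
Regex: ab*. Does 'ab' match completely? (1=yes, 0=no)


Pattern: ab*
String: 'ab'
Pattern requires: exactly one 'a' followed by zero or more 'b's
First char is 'a' -> OK
Rest 'b': all b's? Yes
Result: 1

1


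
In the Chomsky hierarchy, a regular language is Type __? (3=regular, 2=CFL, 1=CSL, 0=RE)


Chomsky hierarchy levels:
  Type 3: Regular (DFA/NFA/regex)
  Type 2: Context-free (PDA)
  Type 1: Context-sensitive
  Type 0: Recursively enumerable (TM)
'regular' corresponds to Type 3

3


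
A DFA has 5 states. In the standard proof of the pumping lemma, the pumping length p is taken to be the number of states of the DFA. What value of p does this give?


Pumping lemma for regular languages (standard proof):
Take p = |Q|, the number of DFA states.
Any string of length >= |Q| passes through |Q|+1 states while reading its first |Q| symbols,
so by pigeonhole some state repeats, giving the loop that can be pumped.
Here |Q| = 5
Therefore the proof uses p = 5

5


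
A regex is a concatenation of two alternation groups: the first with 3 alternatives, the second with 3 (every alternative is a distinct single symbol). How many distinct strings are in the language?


First group: 3 alternatives
Second group: 3 alternatives
Concatenation: each choice from group 1 pairs with each from group 2
Total = 3 x 3 = 9

9


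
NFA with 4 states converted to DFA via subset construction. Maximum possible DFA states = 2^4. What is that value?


NFA has 4 states
Subset construction: each DFA state = subset of NFA states
Maximum subsets = 2^4
2^4 = 16

16


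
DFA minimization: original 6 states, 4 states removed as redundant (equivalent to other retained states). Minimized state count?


Original DFA: 6 states
Redundant states removed: 4
Minimized states = original - removed
= 6 - 4
= 2

2


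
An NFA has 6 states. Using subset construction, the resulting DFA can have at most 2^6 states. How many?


NFA has 6 states
Subset construction: each DFA state = subset of NFA states
Maximum subsets = 2^6
2^6 = 64

64


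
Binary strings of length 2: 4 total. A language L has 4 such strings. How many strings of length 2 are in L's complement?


Alphabet: {0,1}
String length: 2
Total strings of length 2 = 2^2 = 4
Strings in L = 4
Complement = total - |L|
= 4 - 4
= 0

0


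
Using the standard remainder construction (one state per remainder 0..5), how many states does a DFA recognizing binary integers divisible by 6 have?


Divisibility by 6 is tracked via the remainder mod 6: 0, 1, ..., 5
The construction assigns one state to each remainder
Number of remainders = 6

6


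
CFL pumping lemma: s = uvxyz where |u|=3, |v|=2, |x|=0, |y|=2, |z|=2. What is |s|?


|s| = |u| + |v| + |x| + |y| + |z|
= 3 + 2 + 0 + 2 + 2
= 5 + 0 + 4
= 5 + 4
= 9

9


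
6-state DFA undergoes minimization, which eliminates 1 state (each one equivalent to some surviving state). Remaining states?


Original DFA: 6 states
Redundant states removed: 1
Minimized states = original - removed
= 6 - 1
= 5

5


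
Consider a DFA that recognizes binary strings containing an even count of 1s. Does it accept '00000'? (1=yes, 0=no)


DFA has 2 states: q_even (start, accept=yes) and q_odd
Processing string '00000' character by character:
  Position 0: read '0', 1-count=0 -> q_even (no change)
  Position 1: read '0', 1-count=0 -> q_even (no change)
  Position 2: read '0', 1-count=0 -> q_even (no change)
  Position 3: read '0', 1-count=0 -> q_even (no change)
  Position 4: read '0', 1-count=0 -> q_even (no change)
Final state: q_even, total 1s = 0 (even); the DFA requires an even count -> accept

1


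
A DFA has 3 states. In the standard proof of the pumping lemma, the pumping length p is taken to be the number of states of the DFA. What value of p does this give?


Pumping lemma for regular languages (standard proof):
Take p = |Q|, the number of DFA states.
Any string of length >= |Q| passes through |Q|+1 states while reading its first |Q| symbols,
so by pigeonhole some state repeats, giving the loop that can be pumped.
Here |Q| = 3
Therefore the proof uses p = 3

3


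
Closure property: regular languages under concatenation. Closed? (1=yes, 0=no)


Regular languages are closed under:
- Union (DFA product construction)
- Intersection (DFA product construction)
- Complement (swap accept/reject states)
- Concatenation (NFA construction)
- Kleene star (NFA construction)
concatenation is in this list
Therefore: closed

1


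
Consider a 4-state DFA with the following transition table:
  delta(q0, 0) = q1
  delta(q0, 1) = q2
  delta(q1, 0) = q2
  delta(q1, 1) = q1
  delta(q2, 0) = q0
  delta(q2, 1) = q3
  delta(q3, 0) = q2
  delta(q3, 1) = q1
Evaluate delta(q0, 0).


Looking up transition function:
delta(q0, 0) in the table
Row: q0, Column: 0
Result: q1

q1


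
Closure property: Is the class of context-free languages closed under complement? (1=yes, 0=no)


CFL closure properties:
  Closed under: union, concatenation, Kleene star
  NOT closed under: intersection, complement
Operation 'complement' is in not-closed list -> No (not closed)

0


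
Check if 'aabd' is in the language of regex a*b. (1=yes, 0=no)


Pattern: a*b
String: 'aabd'
Pattern requires: zero or more 'a's followed by exactly one 'b'
Found 2 leading 'a's
Remaining: 'bd'
Remaining is not 'b' -> no match
Result: 0

0


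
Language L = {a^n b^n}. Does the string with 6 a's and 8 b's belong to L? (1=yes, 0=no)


Language requires equal numbers of a's and b's
PDA pushes for each 'a', pops for each 'b'
Number of a's = 6
Number of b's = 8
6 != 8 -> Reject

0


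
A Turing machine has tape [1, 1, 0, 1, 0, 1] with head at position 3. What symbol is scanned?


Tape: [1, 1, 0, 1, 0, 1]
Positions: 0 1 2 3 4 5
Values:    1 1 0 1 0 1
Head at position 3
tape[3] = 1

1


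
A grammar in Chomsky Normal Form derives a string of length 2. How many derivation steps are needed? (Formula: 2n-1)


Chomsky Normal Form derivation:
String length n = 2
Each step either:
  - Splits a nonterminal into two (n-1 such steps)
  - Converts a nonterminal to terminal (n such steps)
Total = (n-1) + n = 2n - 1
= 2(2) - 1
= 4 - 1
= 3

3


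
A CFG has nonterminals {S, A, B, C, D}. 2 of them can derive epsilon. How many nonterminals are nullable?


Nonterminals: {S, A, B, C, D}
A nonterminal is nullable if it can derive epsilon
Counting nullable nonterminals: 2
Total nullable = 2

2


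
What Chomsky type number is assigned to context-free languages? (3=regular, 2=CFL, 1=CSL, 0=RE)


Chomsky hierarchy levels:
  Type 3: Regular (DFA/NFA/regex)
  Type 2: Context-free (PDA)
  Type 1: Context-sensitive
  Type 0: Recursively enumerable (TM)
'context-free' corresponds to Type 2

2


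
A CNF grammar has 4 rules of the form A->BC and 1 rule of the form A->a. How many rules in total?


CNF allows two rule forms:
  A -> BC (binary): 4 rules
  A -> a (terminal): 1 rule
Total = 4 + 1 = 5

5


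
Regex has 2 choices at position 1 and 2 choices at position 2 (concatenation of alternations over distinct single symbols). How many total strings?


First group: 2 alternatives
Second group: 2 alternatives
Concatenation: each choice from group 1 pairs with each from group 2
Total = 2 x 2 = 4

4


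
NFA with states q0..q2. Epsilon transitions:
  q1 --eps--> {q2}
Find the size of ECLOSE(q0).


Starting from q0
Initialize closure = {q0}
q0 has no outgoing epsilon transitions -> nothing to add
Final closure: {q0}
Size = 1

1


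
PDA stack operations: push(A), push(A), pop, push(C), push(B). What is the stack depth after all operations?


Tracing stack operations:
  push(A) -> stack = [A], depth=1
  push(A) -> stack = [A,A], depth=2
  pop -> removed A, stack = [A], depth=1
  push(C) -> stack = [A,C], depth=2
  push(B) -> stack = [A,C,B], depth=3
Final depth = 3

3


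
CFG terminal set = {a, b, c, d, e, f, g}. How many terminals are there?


Terminal symbols: a, b, c, d, e, f, g
Counting each: a (#1), b (#2), c (#3), d (#4), e (#5), f (#6), g (#7)
Total = 7

7


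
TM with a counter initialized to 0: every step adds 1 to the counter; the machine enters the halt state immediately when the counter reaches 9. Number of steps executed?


Counter starts at 0. Counting sequence:
  Step 1: counter = 1
  Step 2: counter = 2
  Step 3: counter = 3
  Step 4: counter = 4
  Step 5: counter = 5
  Step 6: counter = 6
  ...
  Step 9: counter = 9
Counter reached 9 -> halt
Total steps = 9

9


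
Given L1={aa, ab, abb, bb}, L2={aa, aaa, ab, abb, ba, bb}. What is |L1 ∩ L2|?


L1 = {aa, ab, abb, bb}
L2 = {aa, aaa, ab, abb, ba, bb}
Checking each string in L1 against L2:
  'aa': in L2? Yes
  'ab': in L2? Yes
  'abb': in L2? Yes
  'bb': in L2? Yes
Intersection = {aa, ab, abb, bb}
|L1 ∩ L2| = 4

4


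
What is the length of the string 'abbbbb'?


String: 'abbbbb'
Counting characters:
  'a' appears 1 time(s)
  'b' appears 5 time(s)
Total length = 1 + 5 = 6

6


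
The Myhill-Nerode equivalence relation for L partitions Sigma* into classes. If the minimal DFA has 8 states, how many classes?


Myhill-Nerode theorem:
Number of equivalence classes = number of states in minimal DFA
Minimal DFA states = 8
Therefore equivalence classes = 8

8


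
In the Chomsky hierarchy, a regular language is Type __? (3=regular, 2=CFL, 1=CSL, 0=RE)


Chomsky hierarchy levels:
  Type 3: Regular (DFA/NFA/regex)
  Type 2: Context-free (PDA)
  Type 1: Context-sensitive
  Type 0: Recursively enumerable (TM)
'regular' corresponds to Type 3

3


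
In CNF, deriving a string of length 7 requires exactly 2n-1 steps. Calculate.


Chomsky Normal Form derivation:
String length n = 7
Each step either:
  - Splits a nonterminal into two (n-1 such steps)
  - Converts a nonterminal to terminal (n such steps)
Total = (n-1) + n = 2n - 1
= 2(7) - 1
= 14 - 1
= 13

13


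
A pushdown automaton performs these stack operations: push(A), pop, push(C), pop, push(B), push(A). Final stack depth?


Tracing stack operations:
  push(A) -> stack = [A], depth=1
  pop -> removed A, stack = [], depth=0
  push(C) -> stack = [C], depth=1
  pop -> removed C, stack = [], depth=0
  push(B) -> stack = [B], depth=1
  push(A) -> stack = [B,A], depth=2
Final depth = 2

2


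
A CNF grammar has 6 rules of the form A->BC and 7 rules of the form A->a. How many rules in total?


CNF allows two rule forms:
  A -> BC (binary): 6 rules
  A -> a (terminal): 7 rules
Total = 6 + 7 = 13

13


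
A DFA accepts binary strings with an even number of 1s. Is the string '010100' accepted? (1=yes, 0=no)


DFA has 2 states: q_even (start, accept=yes) and q_odd
Processing string '010100' character by character:
  Position 0: read '0', 1-count=0 -> q_even (no change)
  Position 1: read '1', 1-count=1 -> q_odd
  Position 2: read '0', 1-count=1 -> q_odd (no change)
  Position 3: read '1', 1-count=2 -> q_even
  Position 4: read '0', 1-count=2 -> q_even (no change)
  Position 5: read '0', 1-count=2 -> q_even (no change)
Final state: q_even, total 1s = 2 (even); the DFA requires an even count -> accept

1


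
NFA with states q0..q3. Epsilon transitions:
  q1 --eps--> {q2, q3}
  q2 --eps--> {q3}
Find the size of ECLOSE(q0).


Starting from q0
Initialize closure = {q0}
q0 has no outgoing epsilon transitions -> nothing to add
Final closure: {q0}
Size = 1

1


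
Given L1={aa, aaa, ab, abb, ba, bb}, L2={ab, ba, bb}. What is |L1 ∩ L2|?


L1 = {aa, aaa, ab, abb, ba, bb}
L2 = {ab, ba, bb}
Checking each string in L1 against L2:
  'aa': in L2? No
  'aaa': in L2? No
  'ab': in L2? Yes
  'abb': in L2? No
  'ba': in L2? Yes
  'bb': in L2? Yes
Intersection = {ab, ba, bb}
|L1 ∩ L2| = 3

3


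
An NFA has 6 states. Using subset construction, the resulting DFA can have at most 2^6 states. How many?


NFA has 6 states
Subset construction: each DFA state = subset of NFA states
Maximum subsets = 2^6
2^6 = 64

64


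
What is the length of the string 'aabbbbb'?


String: 'aabbbbb'
Counting characters:
  'a' appears 2 time(s)
  'b' appears 5 time(s)
Total length = 2 + 5 = 7

7


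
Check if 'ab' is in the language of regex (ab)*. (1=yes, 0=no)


Pattern: (ab)*
String: 'ab'
Pattern requires: zero or more repetitions of 'ab'
Pairs: ['ab']
All pairs are 'ab'? Yes
Result: 1

1


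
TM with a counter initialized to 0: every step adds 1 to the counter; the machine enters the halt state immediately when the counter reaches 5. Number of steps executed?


Counter starts at 0. Counting sequence:
  Step 1: counter = 1
  Step 2: counter = 2
  Step 3: counter = 3
  Step 4: counter = 4
  Step 5: counter = 5
Counter reached 5 -> halt
Total steps = 5

5


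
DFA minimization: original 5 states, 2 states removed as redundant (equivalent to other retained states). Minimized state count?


Original DFA: 5 states
Redundant states removed: 2
Minimized states = original - removed
= 5 - 2
= 3

3


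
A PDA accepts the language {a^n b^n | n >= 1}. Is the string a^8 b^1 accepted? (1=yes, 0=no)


Language requires equal numbers of a's and b's
PDA pushes for each 'a', pops for each 'b'
Number of a's = 8
Number of b's = 1
8 != 1 -> Reject

0


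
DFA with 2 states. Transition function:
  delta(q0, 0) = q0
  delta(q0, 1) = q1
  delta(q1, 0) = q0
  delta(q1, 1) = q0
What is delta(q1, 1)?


Looking up transition function:
delta(q1, 1) in the table
Row: q1, Column: 1
Result: q0

q0


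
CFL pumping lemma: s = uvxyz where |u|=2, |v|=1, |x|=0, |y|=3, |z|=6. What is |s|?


|s| = |u| + |v| + |x| + |y| + |z|
= 2 + 1 + 0 + 3 + 6
= 3 + 0 + 9
= 3 + 9
= 12

12


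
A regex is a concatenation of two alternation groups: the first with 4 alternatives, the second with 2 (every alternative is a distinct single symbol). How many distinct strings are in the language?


First group: 4 alternatives
Second group: 2 alternatives
Concatenation: each choice from group 1 pairs with each from group 2
Total = 4 x 2 = 8

8


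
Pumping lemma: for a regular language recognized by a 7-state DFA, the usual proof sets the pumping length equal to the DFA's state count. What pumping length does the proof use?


Pumping lemma for regular languages (standard proof):
Take p = |Q|, the number of DFA states.
Any string of length >= |Q| passes through |Q|+1 states while reading its first |Q| symbols,
so by pigeonhole some state repeats, giving the loop that can be pumped.
Here |Q| = 7
Therefore the proof uses p = 7

7


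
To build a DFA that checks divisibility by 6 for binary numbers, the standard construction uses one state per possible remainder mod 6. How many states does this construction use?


Divisibility by 6 is tracked via the remainder mod 6: 0, 1, ..., 5
The construction assigns one state to each remainder
Number of remainders = 6

6


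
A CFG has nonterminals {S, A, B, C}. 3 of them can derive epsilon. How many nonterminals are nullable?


Nonterminals: {S, A, B, C}
A nonterminal is nullable if it can derive epsilon
Counting nullable nonterminals: 3
Total nullable = 3

3


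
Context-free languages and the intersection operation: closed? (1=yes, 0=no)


CFL closure properties:
  Closed under: union, concatenation, Kleene star
  NOT closed under: intersection, complement
Operation 'intersection' is in not-closed list -> No (not closed)

0


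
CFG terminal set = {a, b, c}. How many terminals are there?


Terminal symbols: a, b, c
Counting each: a (#1), b (#2), c (#3)
Total = 3

3


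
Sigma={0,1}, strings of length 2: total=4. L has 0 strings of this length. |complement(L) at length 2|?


Alphabet: {0,1}
String length: 2
Total strings of length 2 = 2^2 = 4
Strings in L = 0
Complement = total - |L|
= 4 - 0
= 4

4


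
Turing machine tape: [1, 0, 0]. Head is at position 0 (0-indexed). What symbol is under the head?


Tape: [1, 0, 0]
Positions: 0 1 2
Values:    1 0 0
Head at position 0
tape[0] = 1

1


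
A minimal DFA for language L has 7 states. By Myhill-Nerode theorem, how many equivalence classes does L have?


Myhill-Nerode theorem:
Number of equivalence classes = number of states in minimal DFA
Minimal DFA states = 7
Therefore equivalence classes = 7

7


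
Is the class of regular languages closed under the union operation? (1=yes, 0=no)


Regular languages are closed under:
- Union (DFA product construction)
- Intersection (DFA product construction)
- Complement (swap accept/reject states)
- Concatenation (NFA construction)
- Kleene star (NFA construction)
union is in this list
Therefore: closed

1


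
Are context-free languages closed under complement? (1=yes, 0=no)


CFL closure properties:
  Closed under: union, concatenation, Kleene star
  NOT closed under: intersection, complement
Operation 'complement' is in not-closed list -> No (not closed)

0


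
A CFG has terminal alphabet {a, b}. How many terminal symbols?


Terminal symbols: a, b
Counting each: a (#1), b (#2)
Total = 2

2


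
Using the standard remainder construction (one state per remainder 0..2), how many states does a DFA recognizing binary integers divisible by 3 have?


Divisibility by 3 is tracked via the remainder mod 3: 0, 1, ..., 2
The construction assigns one state to each remainder
Number of remainders = 3

3


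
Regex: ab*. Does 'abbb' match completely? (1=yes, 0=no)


Pattern: ab*
String: 'abbb'
Pattern requires: exactly one 'a' followed by zero or more 'b's
First char is 'a' -> OK
Rest 'bbb': all b's? Yes
Result: 1

1


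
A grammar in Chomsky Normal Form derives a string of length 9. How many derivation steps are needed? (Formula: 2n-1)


Chomsky Normal Form derivation:
String length n = 9
Each step either:
  - Splits a nonterminal into two (n-1 such steps)
  - Converts a nonterminal to terminal (n such steps)
Total = (n-1) + n = 2n - 1
= 2(9) - 1
= 18 - 1
= 17

17


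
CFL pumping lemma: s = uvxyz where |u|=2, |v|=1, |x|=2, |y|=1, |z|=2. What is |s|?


|s| = |u| + |v| + |x| + |y| + |z|
= 2 + 1 + 2 + 1 + 2
= 3 + 2 + 3
= 5 + 3
= 8

8


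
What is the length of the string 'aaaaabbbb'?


String: 'aaaaabbbb'
Counting characters:
  'a' appears 5 time(s)
  'b' appears 4 time(s)
Total length = 5 + 4 = 9

9


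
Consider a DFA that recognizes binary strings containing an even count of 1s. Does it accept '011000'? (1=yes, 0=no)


DFA has 2 states: q_even (start, accept=yes) and q_odd
Processing string '011000' character by character:
  Position 0: read '0', 1-count=0 -> q_even (no change)
  Position 1: read '1', 1-count=1 -> q_odd
  Position 2: read '1', 1-count=2 -> q_even
  Position 3: read '0', 1-count=2 -> q_even (no change)
  Position 4: read '0', 1-count=2 -> q_even (no change)
  Position 5: read '0', 1-count=2 -> q_even (no change)
Final state: q_even, total 1s = 2 (even); the DFA requires an even count -> accept

1


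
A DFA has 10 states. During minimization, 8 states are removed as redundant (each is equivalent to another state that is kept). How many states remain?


Original DFA: 10 states
Redundant states removed: 8
Minimized states = original - removed
= 10 - 8
= 2

2


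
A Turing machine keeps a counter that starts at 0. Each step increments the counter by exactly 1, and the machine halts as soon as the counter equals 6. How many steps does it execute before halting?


Counter starts at 0. Counting sequence:
  Step 1: counter = 1
  Step 2: counter = 2
  Step 3: counter = 3
  Step 4: counter = 4
  Step 5: counter = 5
  Step 6: counter = 6
Counter reached 6 -> halt
Total steps = 6

6


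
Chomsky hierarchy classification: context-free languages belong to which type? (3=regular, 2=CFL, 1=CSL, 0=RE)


Chomsky hierarchy levels:
  Type 3: Regular (DFA/NFA/regex)
  Type 2: Context-free (PDA)
  Type 1: Context-sensitive
  Type 0: Recursively enumerable (TM)
'context-free' corresponds to Type 2

2


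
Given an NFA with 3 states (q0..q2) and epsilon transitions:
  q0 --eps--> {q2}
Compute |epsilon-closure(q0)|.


Starting from q0
Initialize closure = {q0}
Follow epsilon from q0 -> add q2
Final closure: {q0, q2}
Size = 2

2


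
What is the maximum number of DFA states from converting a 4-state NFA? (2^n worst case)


NFA has 4 states
Subset construction: each DFA state = subset of NFA states
Maximum subsets = 2^4
2^4 = 16

16


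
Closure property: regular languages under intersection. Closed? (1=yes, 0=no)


Regular languages are closed under:
- Union (DFA product construction)
- Intersection (DFA product construction)
- Complement (swap accept/reject states)
- Concatenation (NFA construction)
- Kleene star (NFA construction)
intersection is in this list
Therefore: closed

1


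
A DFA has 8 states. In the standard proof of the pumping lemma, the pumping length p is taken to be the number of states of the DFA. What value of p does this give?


Pumping lemma for regular languages (standard proof):
Take p = |Q|, the number of DFA states.
Any string of length >= |Q| passes through |Q|+1 states while reading its first |Q| symbols,
so by pigeonhole some state repeats, giving the loop that can be pumped.
Here |Q| = 8
Therefore the proof uses p = 8

8


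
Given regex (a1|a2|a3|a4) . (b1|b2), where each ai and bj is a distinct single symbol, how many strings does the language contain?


First group: 4 alternatives
Second group: 2 alternatives
Concatenation: each choice from group 1 pairs with each from group 2
Total = 4 x 2 = 8

8


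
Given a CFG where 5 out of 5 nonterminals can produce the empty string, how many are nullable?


Nonterminals: {S, A, B, C, D}
A nonterminal is nullable if it can derive epsilon
Counting nullable nonterminals: 5
Total nullable = 5

5


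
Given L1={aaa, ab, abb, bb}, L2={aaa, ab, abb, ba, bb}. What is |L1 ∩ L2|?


L1 = {aaa, ab, abb, bb}
L2 = {aaa, ab, abb, ba, bb}
Checking each string in L1 against L2:
  'aaa': in L2? Yes
  'ab': in L2? Yes
  'abb': in L2? Yes
  'bb': in L2? Yes
Intersection = {aaa, ab, abb, bb}
|L1 ∩ L2| = 4

4


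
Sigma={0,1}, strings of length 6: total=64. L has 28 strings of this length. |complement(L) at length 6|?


Alphabet: {0,1}
String length: 6
Total strings of length 6 = 2^6 = 64
Strings in L = 28
Complement = total - |L|
= 64 - 28
= 36

36


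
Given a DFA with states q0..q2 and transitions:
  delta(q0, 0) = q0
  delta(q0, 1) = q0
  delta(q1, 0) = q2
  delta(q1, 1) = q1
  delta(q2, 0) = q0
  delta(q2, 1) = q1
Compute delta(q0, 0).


Looking up transition function:
delta(q0, 0) in the table
Row: q0, Column: 0
Result: q0

q0


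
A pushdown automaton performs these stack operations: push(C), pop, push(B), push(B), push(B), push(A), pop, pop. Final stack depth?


Tracing stack operations:
  push(C) -> stack = [C], depth=1
  pop -> removed C, stack = [], depth=0
  push(B) -> stack = [B], depth=1
  push(B) -> stack = [B,B], depth=2
  push(B) -> stack = [B,B,B], depth=3
  push(A) -> stack = [B,B,B,A], depth=4
  pop -> removed A, stack = [B,B,B], depth=3
  pop -> removed B, stack = [B,B], depth=2
Final depth = 2

2


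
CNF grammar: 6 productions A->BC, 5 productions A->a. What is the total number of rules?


CNF allows two rule forms:
  A -> BC (binary): 6 rules
  A -> a (terminal): 5 rules
Total = 6 + 5 = 11

11


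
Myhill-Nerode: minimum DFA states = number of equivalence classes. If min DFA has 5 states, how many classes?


Myhill-Nerode theorem:
Number of equivalence classes = number of states in minimal DFA
Minimal DFA states = 5
Therefore equivalence classes = 5

5


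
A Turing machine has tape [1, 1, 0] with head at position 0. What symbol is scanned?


Tape: [1, 1, 0]
Positions: 0 1 2
Values:    1 1 0
Head at position 0
tape[0] = 1

1


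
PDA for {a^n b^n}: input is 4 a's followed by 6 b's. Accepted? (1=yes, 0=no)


Language requires equal numbers of a's and b's
PDA pushes for each 'a', pops for each 'b'
Number of a's = 4
Number of b's = 6
4 != 6 -> Reject

0


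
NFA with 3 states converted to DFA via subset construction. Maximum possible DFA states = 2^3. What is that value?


NFA has 3 states
Subset construction: each DFA state = subset of NFA states
Maximum subsets = 2^3
2^3 = 8

8


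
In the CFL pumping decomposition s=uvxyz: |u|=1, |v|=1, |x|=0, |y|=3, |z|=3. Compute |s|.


|s| = |u| + |v| + |x| + |y| + |z|
= 1 + 1 + 0 + 3 + 3
= 2 + 0 + 6
= 2 + 6
= 8

8


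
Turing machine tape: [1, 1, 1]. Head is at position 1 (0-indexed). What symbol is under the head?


Tape: [1, 1, 1]
Positions: 0 1 2
Values:    1 1 1
Head at position 1
tape[1] = 1

1


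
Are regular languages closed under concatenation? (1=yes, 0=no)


Regular languages are closed under:
- Union (DFA product construction)
- Intersection (DFA product construction)
- Complement (swap accept/reject states)
- Concatenation (NFA construction)
- Kleene star (NFA construction)
concatenation is in this list
Therefore: closed

1


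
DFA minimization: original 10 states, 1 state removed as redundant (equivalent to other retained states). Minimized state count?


Original DFA: 10 states
Redundant states removed: 1
Minimized states = original - removed
= 10 - 1
= 9

9


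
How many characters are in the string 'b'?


String: 'b'
Counting characters:
  'b' appears 1 time(s)
Total length = 0 + 1 = 1

1


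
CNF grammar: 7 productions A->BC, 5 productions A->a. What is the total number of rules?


CNF allows two rule forms:
  A -> BC (binary): 7 rules
  A -> a (terminal): 5 rules
Total = 7 + 5 = 12

12


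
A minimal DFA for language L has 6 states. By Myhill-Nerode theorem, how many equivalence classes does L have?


Myhill-Nerode theorem:
Number of equivalence classes = number of states in minimal DFA
Minimal DFA states = 6
Therefore equivalence classes = 6

6


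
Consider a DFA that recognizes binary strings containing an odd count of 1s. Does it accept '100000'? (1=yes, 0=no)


DFA has 2 states: q_even (start, accept=no) and q_odd
Processing string '100000' character by character:
  Position 0: read '1', 1-count=1 -> q_odd
  Position 1: read '0', 1-count=1 -> q_odd (no change)
  Position 2: read '0', 1-count=1 -> q_odd (no change)
  Position 3: read '0', 1-count=1 -> q_odd (no change)
  Position 4: read '0', 1-count=1 -> q_odd (no change)
  Position 5: read '0', 1-count=1 -> q_odd (no change)
Final state: q_odd, total 1s = 1 (odd); the DFA requires an odd count -> accept

1


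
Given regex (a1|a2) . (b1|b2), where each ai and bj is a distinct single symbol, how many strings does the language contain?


First group: 2 alternatives
Second group: 2 alternatives
Concatenation: each choice from group 1 pairs with each from group 2
Total = 2 x 2 = 4

4


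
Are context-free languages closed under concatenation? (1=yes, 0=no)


CFL closure properties:
  Closed under: union, concatenation, Kleene star
  NOT closed under: intersection, complement
Operation 'concatenation' is in closed list -> Yes (closed)

1


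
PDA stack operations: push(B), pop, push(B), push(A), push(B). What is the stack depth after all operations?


Tracing stack operations:
  push(B) -> stack = [B], depth=1
  pop -> removed B, stack = [], depth=0
  push(B) -> stack = [B], depth=1
  push(A) -> stack = [B,A], depth=2
  push(B) -> stack = [B,A,B], depth=3
Final depth = 3

3


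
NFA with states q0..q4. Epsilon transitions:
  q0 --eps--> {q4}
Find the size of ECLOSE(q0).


Starting from q0
Initialize closure = {q0}
Follow epsilon from q0 -> add q4
Final closure: {q0, q4}
Size = 2

2


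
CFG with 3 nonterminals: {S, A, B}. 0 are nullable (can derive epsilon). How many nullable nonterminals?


Nonterminals: {S, A, B}
A nonterminal is nullable if it can derive epsilon
Counting nullable nonterminals: 0
Total nullable = 0

0


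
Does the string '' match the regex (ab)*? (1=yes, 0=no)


Pattern: (ab)*
String: ''
Pattern requires: zero or more repetitions of 'ab'
Pairs: []
All pairs are 'ab'? Yes
Result: 1

1


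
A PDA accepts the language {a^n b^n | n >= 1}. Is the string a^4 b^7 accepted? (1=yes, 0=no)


Language requires equal numbers of a's and b's
PDA pushes for each 'a', pops for each 'b'
Number of a's = 4
Number of b's = 7
4 != 7 -> Reject

0


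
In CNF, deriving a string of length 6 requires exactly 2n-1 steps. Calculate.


Chomsky Normal Form derivation:
String length n = 6
Each step either:
  - Splits a nonterminal into two (n-1 such steps)
  - Converts a nonterminal to terminal (n such steps)
Total = (n-1) + n = 2n - 1
= 2(6) - 1
= 12 - 1
= 11

11


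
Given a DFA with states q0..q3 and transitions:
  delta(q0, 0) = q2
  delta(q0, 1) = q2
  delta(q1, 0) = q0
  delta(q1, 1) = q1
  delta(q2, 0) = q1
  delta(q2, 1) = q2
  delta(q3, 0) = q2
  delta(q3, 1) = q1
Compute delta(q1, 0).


Looking up transition function:
delta(q1, 0) in the table
Row: q1, Column: 0
Result: q0

q0


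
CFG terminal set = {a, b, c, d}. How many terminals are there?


Terminal symbols: a, b, c, d
Counting each: a (#1), b (#2), c (#3), d (#4)
Total = 4

4


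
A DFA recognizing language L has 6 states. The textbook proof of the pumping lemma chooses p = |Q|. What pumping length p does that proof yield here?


Pumping lemma for regular languages (standard proof):
Take p = |Q|, the number of DFA states.
Any string of length >= |Q| passes through |Q|+1 states while reading its first |Q| symbols,
so by pigeonhole some state repeats, giving the loop that can be pumped.
Here |Q| = 6
Therefore the proof uses p = 6

6


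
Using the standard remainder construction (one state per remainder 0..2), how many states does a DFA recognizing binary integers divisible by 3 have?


Divisibility by 3 is tracked via the remainder mod 3: 0, 1, ..., 2
The construction assigns one state to each remainder
Number of remainders = 3

3


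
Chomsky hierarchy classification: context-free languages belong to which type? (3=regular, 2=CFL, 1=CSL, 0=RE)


Chomsky hierarchy levels:
  Type 3: Regular (DFA/NFA/regex)
  Type 2: Context-free (PDA)
  Type 1: Context-sensitive
  Type 0: Recursively enumerable (TM)
'context-free' corresponds to Type 2

2


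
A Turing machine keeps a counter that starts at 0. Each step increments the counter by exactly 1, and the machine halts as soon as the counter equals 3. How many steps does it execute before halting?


Counter starts at 0. Counting sequence:
  Step 1: counter = 1
  Step 2: counter = 2
  Step 3: counter = 3
Counter reached 3 -> halt
Total steps = 3

3


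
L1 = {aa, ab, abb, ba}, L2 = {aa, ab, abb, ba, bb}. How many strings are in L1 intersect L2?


L1 = {aa, ab, abb, ba}
L2 = {aa, ab, abb, ba, bb}
Checking each string in L1 against L2:
  'aa': in L2? Yes
  'ab': in L2? Yes
  'abb': in L2? Yes
  'ba': in L2? Yes
Intersection = {aa, ab, abb, ba}
|L1 ∩ L2| = 4

4


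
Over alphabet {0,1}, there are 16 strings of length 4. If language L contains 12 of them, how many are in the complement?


Alphabet: {0,1}
String length: 4
Total strings of length 4 = 2^4 = 16
Strings in L = 12
Complement = total - |L|
= 16 - 12
= 4

4


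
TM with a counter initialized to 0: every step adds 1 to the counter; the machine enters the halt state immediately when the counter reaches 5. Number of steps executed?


Counter starts at 0. Counting sequence:
  Step 1: counter = 1
  Step 2: counter = 2
  Step 3: counter = 3
  Step 4: counter = 4
  Step 5: counter = 5
Counter reached 5 -> halt
Total steps = 5

5


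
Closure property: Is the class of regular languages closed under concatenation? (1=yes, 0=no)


Regular languages are closed under all standard operations:
- Union: Yes (product construction)
- Intersection: Yes (product construction)
- Complement: Yes (swap accept/reject)
- Concatenation: Yes (NFA construction)
Operation: concatenation -> Closed

1


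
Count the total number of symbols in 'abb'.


String: 'abb'
Counting characters:
  'a' appears 1 time(s)
  'b' appears 2 time(s)
Total length = 1 + 2 = 3

3


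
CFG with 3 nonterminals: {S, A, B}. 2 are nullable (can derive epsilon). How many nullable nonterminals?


Nonterminals: {S, A, B}
A nonterminal is nullable if it can derive epsilon
Counting nullable nonterminals: 2
Total nullable = 2

2


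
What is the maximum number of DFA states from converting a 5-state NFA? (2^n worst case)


NFA has 5 states
Subset construction: each DFA state = subset of NFA states
Maximum subsets = 2^5
2^5 = 32

32


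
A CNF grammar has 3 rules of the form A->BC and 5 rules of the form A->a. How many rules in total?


CNF allows two rule forms:
  A -> BC (binary): 3 rules
  A -> a (terminal): 5 rules
Total = 3 + 5 = 8

8


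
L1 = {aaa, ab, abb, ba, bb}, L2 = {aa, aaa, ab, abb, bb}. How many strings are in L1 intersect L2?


L1 = {aaa, ab, abb, ba, bb}
L2 = {aa, aaa, ab, abb, bb}
Checking each string in L1 against L2:
  'aaa': in L2? Yes
  'ab': in L2? Yes
  'abb': in L2? Yes
  'ba': in L2? No
  'bb': in L2? Yes
Intersection = {aaa, ab, abb, bb}
|L1 ∩ L2| = 4

4


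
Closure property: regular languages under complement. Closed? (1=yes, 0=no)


Regular languages are closed under:
- Union (DFA product construction)
- Intersection (DFA product construction)
- Complement (swap accept/reject states)
- Concatenation (NFA construction)
- Kleene star (NFA construction)
complement is in this list
Therefore: closed

1


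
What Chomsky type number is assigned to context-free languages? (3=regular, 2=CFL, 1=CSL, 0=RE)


Chomsky hierarchy levels:
  Type 3: Regular (DFA/NFA/regex)
  Type 2: Context-free (PDA)
  Type 1: Context-sensitive
  Type 0: Recursively enumerable (TM)
'context-free' corresponds to Type 2

2


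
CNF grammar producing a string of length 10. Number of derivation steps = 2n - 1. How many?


Chomsky Normal Form derivation:
String length n = 10
Each step either:
  - Splits a nonterminal into two (n-1 such steps)
  - Converts a nonterminal to terminal (n such steps)
Total = (n-1) + n = 2n - 1
= 2(10) - 1
= 20 - 1
= 19

19


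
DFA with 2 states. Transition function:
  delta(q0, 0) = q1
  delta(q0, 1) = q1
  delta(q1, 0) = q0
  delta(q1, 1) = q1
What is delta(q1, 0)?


Looking up transition function:
delta(q1, 0) in the table
Row: q1, Column: 0
Result: q0

q0


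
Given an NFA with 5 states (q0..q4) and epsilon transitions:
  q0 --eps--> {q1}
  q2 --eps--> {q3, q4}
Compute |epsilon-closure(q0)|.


Starting from q0
Initialize closure = {q0}
Follow epsilon from q0 -> add q1
Final closure: {q0, q1}
Size = 2

2


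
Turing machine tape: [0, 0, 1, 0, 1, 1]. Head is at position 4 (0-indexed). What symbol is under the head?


Tape: [0, 0, 1, 0, 1, 1]
Positions: 0 1 2 3 4 5
Values:    0 0 1 0 1 1
Head at position 4
tape[4] = 1

1


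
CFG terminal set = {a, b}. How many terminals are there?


Terminal symbols: a, b
Counting each: a (#1), b (#2)
Total = 2

2


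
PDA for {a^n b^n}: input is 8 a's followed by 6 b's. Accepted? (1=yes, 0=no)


Language requires equal numbers of a's and b's
PDA pushes for each 'a', pops for each 'b'
Number of a's = 8
Number of b's = 6
8 != 6 -> Reject

0


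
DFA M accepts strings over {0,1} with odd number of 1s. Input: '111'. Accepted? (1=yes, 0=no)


DFA has 2 states: q_even (start, accept=no) and q_odd
Processing string '111' character by character:
  Position 0: read '1', 1-count=1 -> q_odd
  Position 1: read '1', 1-count=2 -> q_even
  Position 2: read '1', 1-count=3 -> q_odd
Final state: q_odd, total 1s = 3 (odd); the DFA requires an odd count -> accept

1


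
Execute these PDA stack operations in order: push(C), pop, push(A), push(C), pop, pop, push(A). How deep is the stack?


Tracing stack operations:
  push(C) -> stack = [C], depth=1
  pop -> removed C, stack = [], depth=0
  push(A) -> stack = [A], depth=1
  push(C) -> stack = [A,C], depth=2
  pop -> removed C, stack = [A], depth=1
  pop -> removed A, stack = [], depth=0
  push(A) -> stack = [A], depth=1
Final depth = 1

1


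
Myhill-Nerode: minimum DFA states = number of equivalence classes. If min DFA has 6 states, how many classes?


Myhill-Nerode theorem:
Number of equivalence classes = number of states in minimal DFA
Minimal DFA states = 6
Therefore equivalence classes = 6

6


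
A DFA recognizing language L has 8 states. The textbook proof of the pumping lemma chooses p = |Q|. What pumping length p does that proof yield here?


Pumping lemma for regular languages (standard proof):
Take p = |Q|, the number of DFA states.
Any string of length >= |Q| passes through |Q|+1 states while reading its first |Q| symbols,
so by pigeonhole some state repeats, giving the loop that can be pumped.
Here |Q| = 8
Therefore the proof uses p = 8

8


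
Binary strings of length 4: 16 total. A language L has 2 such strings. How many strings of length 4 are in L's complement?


Alphabet: {0,1}
String length: 4
Total strings of length 4 = 2^4 = 16
Strings in L = 2
Complement = total - |L|
= 16 - 2
= 14

14


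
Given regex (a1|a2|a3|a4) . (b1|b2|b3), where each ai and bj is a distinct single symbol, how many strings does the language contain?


First group: 4 alternatives
Second group: 3 alternatives
Concatenation: each choice from group 1 pairs with each from group 2
Total = 4 x 3 = 12

12


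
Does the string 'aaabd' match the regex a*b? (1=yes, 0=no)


Pattern: a*b
String: 'aaabd'
Pattern requires: zero or more 'a's followed by exactly one 'b'
Found 3 leading 'a's
Remaining: 'bd'
Remaining is not 'b' -> no match
Result: 0

0


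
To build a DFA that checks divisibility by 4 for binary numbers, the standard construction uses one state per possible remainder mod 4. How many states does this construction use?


Divisibility by 4 is tracked via the remainder mod 4: 0, 1, ..., 3
The construction assigns one state to each remainder
Number of remainders = 4

4


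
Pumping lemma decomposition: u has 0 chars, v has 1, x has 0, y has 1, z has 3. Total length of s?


|s| = |u| + |v| + |x| + |y| + |z|
= 0 + 1 + 0 + 1 + 3
= 1 + 0 + 4
= 1 + 4
= 5

5


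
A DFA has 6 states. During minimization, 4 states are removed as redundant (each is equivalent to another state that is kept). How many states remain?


Original DFA: 6 states
Redundant states removed: 4
Minimized states = original - removed
= 6 - 4
= 2

2


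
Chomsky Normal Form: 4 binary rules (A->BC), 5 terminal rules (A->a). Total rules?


CNF allows two rule forms:
  A -> BC (binary): 4 rules
  A -> a (terminal): 5 rules
Total = 4 + 5 = 9

9
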